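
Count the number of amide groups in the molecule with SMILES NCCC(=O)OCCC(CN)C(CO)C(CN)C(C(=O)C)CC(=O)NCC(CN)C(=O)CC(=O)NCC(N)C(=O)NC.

–NH2 on an sp³ carbon with no adjacent C=O → amine.
–C(=O)–O–C with C on the carbonyl side → ester.
pendant –CH2NH2: N on sp³ C, no adjacent C=O → amine.
pendant –CH2OH on an sp³ backbone C → alcohol.
pendant –CH2NH2: N on sp³ C, no adjacent C=O → amine.
pendant –COCH3: carbonyl C bonded to two carbons → ketone.
–C(=O)–N– linkage → amide (the N is not an amine).
pendant –CH2NH2: N on sp³ C, no adjacent C=O → amine.
–C(=O)– with carbon on both sides → ketone.
–C(=O)–N– linkage → amide (the N is not an amine).
–NH2 on an sp³ carbon with no adjacent C=O → amine.
–C(=O)NHCH3: carbonyl C bonded to C and to N → amide (the N is not an amine).
Amide appears at: CH2CONHCH2, CH2CONHCH2, CONHCH3 → 3.

3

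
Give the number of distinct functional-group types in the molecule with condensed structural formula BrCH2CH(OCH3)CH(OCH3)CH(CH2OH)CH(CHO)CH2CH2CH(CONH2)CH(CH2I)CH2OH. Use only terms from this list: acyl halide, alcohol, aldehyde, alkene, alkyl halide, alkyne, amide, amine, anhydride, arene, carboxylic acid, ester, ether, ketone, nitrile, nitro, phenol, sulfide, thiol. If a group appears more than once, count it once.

halogen on an sp³ carbon → alkyl halide.
pendant –OCH3: C–O–C with sp³ C, no adjacent C=O → ether.
pendant –OCH3: C–O–C with sp³ C, no adjacent C=O → ether.
pendant –CH2OH on an sp³ backbone C → alcohol.
pendant –CHO: carbonyl C bonded to C and H → aldehyde.
pendant –CONH2: carbonyl C bonded to C and N → amide.
pendant –CH2X: halogen on sp³ carbon → alkyl halide.
–OH on an sp³ carbon → alcohol.
Distinct types present: alcohol, aldehyde, alkyl halide, amide, ether.

5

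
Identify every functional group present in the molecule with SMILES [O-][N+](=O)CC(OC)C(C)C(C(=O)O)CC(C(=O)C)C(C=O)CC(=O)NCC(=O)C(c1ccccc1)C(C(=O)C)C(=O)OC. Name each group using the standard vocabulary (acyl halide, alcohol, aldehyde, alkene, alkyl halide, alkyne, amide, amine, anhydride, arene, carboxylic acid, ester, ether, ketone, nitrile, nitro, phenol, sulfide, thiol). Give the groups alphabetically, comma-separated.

aldehyde, amide, arene, carboxylic acid, ester, ether, ketone, nitro

–NO2 on carbon → nitro group.
pendant –OCH3: C–O–C with sp³ C, no adjacent C=O → ether.
pendant –COOH: carbonyl C bonded to C and –OH → carboxylic acid.
pendant –COCH3: carbonyl C bonded to two carbons → ketone.
pendant –CHO: carbonyl C bonded to C and H → aldehyde.
–C(=O)–N– linkage → amide (the N is not an amine).
–C(=O)– with carbon on both sides → ketone.
pendant –C6H5: benzene ring → arene.
pendant –COCH3: carbonyl C bonded to two carbons → ketone.
–C(=O)OCH3: carbonyl C bonded to C and to –OCH3 → ester (not ketone + ether).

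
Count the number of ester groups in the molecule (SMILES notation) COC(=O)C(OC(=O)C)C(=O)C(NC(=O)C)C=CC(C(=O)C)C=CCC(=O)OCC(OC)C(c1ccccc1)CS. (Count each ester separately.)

CH3O–C(=O)–: carbonyl C bonded to C and to –OCH3 → ester (not ketone + ether).
pendant –OC(=O)CH3: an acyloxy group → ester.
–C(=O)– with carbon on both sides → ketone.
pendant –NHC(=O)CH3: N bonded to a carbonyl → amide (not amine).
C=C double bond → alkene.
pendant –COCH3: carbonyl C bonded to two carbons → ketone.
C=C double bond → alkene.
–C(=O)–O–C with C on the carbonyl side → ester.
pendant –OCH3: C–O–C with sp³ C, no adjacent C=O → ether.
pendant –C6H5: benzene ring → arene.
–SH on an sp³ carbon → thiol.
Ester appears at: CH3OOC, CH(OCOCH3), CH2COOCH2 → 3.

3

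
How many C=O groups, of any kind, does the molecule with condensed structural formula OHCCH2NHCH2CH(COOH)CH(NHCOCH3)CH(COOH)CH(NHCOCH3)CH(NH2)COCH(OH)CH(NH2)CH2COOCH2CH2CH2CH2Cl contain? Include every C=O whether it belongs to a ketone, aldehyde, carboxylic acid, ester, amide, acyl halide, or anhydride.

7

OHC: aldehyde, 1 C=O (running total 1).
CH(COOH): carboxylic acid, 1 C=O (running total 2).
CH(NHCOCH3): amide, 1 C=O (running total 3).
CH(COOH): carboxylic acid, 1 C=O (running total 4).
CH(NHCOCH3): amide, 1 C=O (running total 5).
CO: ketone, 1 C=O (running total 6).
CH2COOCH2: ester, 1 C=O (running total 7).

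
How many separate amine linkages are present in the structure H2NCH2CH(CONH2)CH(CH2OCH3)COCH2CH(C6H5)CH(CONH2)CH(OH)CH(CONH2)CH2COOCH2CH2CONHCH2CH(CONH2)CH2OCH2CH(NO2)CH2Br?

1

Working along the chain:
  H2NCH2: –NH2 on an sp³ carbon with no adjacent C=O → amine.
  CH(CONH2): pendant –CONH2: carbonyl C bonded to C and N → amide.
  CH(CH2OCH3): pendant –CH2OCH3: C–O–C linkage → ether.
  CO: –C(=O)– with carbon on both sides → ketone.
  CH(C6H5): pendant –C6H5: benzene ring → arene.
  CH(CONH2): pendant –CONH2: carbonyl C bonded to C and N → amide.
  CH(OH): –OH on an sp³ carbon → alcohol (secondary).
  CH(CONH2): pendant –CONH2: carbonyl C bonded to C and N → amide.
  CH2COOCH2: –C(=O)–O–C with C on the carbonyl side → ester.
  CH2CONHCH2: –C(=O)–N– linkage → amide (the N is not an amine).
  CH(CONH2): pendant –CONH2: carbonyl C bonded to C and N → amide.
  CH2OCH2: C–O–C with sp³ carbons on both sides and no adjacent C=O → ether.
  CH(NO2): –NO2 on an sp³ carbon → nitro (the N=O is not a carbonyl).
  CH2Br: halogen on an sp³ carbon → alkyl halide.
Amine appears at: H2NCH2 → 1.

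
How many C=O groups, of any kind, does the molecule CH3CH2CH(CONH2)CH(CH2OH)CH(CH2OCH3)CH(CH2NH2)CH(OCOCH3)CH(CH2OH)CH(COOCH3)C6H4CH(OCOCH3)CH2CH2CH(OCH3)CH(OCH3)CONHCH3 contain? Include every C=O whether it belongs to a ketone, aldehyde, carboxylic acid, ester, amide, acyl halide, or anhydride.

CH(CONH2): amide, 1 C=O (running total 1).
CH(OCOCH3): ester, 1 C=O (running total 2).
CH(COOCH3): ester, 1 C=O (running total 3).
CH(OCOCH3): ester, 1 C=O (running total 4).
CONHCH3: amide, 1 C=O (running total 5).

5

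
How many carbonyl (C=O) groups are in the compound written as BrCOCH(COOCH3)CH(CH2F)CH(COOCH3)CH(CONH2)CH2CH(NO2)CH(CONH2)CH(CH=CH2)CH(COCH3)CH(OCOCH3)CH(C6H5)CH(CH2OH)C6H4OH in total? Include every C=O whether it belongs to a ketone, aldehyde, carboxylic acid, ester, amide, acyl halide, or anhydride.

BrCO: acyl halide, 1 C=O (running total 1).
CH(COOCH3): ester, 1 C=O (running total 2).
CH(COOCH3): ester, 1 C=O (running total 3).
CH(CONH2): amide, 1 C=O (running total 4).
CH(CONH2): amide, 1 C=O (running total 5).
CH(COCH3): ketone, 1 C=O (running total 6).
CH(OCOCH3): ester, 1 C=O (running total 7).

7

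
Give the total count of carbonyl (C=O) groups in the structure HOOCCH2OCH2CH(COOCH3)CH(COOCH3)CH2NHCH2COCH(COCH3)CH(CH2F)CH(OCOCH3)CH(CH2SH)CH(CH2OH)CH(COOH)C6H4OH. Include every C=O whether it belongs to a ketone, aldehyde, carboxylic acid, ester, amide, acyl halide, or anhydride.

HOOC: carboxylic acid, 1 C=O (running total 1).
CH(COOCH3): ester, 1 C=O (running total 2).
CH(COOCH3): ester, 1 C=O (running total 3).
CO: ketone, 1 C=O (running total 4).
CH(COCH3): ketone, 1 C=O (running total 5).
CH(OCOCH3): ester, 1 C=O (running total 6).
CH(COOH): carboxylic acid, 1 C=O (running total 7).

7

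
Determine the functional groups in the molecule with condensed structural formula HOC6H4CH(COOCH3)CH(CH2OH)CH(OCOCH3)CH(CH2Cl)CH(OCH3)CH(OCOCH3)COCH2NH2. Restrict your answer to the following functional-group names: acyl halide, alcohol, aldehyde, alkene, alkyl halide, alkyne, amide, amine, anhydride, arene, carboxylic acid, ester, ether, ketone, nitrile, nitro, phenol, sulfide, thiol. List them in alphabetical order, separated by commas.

alcohol, alkyl halide, amine, arene, ester, ether, ketone, phenol

Taking each segment in turn:
  HOC6H4: –OH attached directly to an aromatic ring → phenol (not alcohol); the ring itself is an arene.
  CH(COOCH3): pendant –COOCH3: carbonyl C bonded to C and –OCH3 → ester.
  CH(CH2OH): pendant –CH2OH on an sp³ backbone C → alcohol.
  CH(OCOCH3): pendant –OC(=O)CH3: an acyloxy group → ester.
  CH(CH2Cl): pendant –CH2X: halogen on sp³ carbon → alkyl halide.
  CH(OCH3): pendant –OCH3: C–O–C with sp³ C, no adjacent C=O → ether.
  CH(OCOCH3): pendant –OC(=O)CH3: an acyloxy group → ester.
  CO: –C(=O)– with carbon on both sides → ketone.
  CH2NH2: –NH2 on an sp³ carbon with no adjacent C=O → amine.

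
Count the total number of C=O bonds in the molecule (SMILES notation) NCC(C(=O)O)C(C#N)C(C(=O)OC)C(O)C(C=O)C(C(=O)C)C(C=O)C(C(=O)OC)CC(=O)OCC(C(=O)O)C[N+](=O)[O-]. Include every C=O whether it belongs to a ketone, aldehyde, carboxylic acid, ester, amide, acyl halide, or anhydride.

8

CH(COOH): carboxylic acid, 1 C=O (running total 1).
CH(COOCH3): ester, 1 C=O (running total 2).
CH(CHO): aldehyde, 1 C=O (running total 3).
CH(COCH3): ketone, 1 C=O (running total 4).
CH(CHO): aldehyde, 1 C=O (running total 5).
CH(COOCH3): ester, 1 C=O (running total 6).
CH2COOCH2: ester, 1 C=O (running total 7).
CH(COOH): carboxylic acid, 1 C=O (running total 8).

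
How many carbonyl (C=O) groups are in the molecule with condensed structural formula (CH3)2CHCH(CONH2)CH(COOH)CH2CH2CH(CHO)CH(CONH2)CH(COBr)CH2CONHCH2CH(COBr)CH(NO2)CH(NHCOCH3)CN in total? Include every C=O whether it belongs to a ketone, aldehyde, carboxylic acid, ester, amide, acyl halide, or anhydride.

CH(CONH2): amide, 1 C=O (running total 1).
CH(COOH): carboxylic acid, 1 C=O (running total 2).
CH(CHO): aldehyde, 1 C=O (running total 3).
CH(CONH2): amide, 1 C=O (running total 4).
CH(COBr): acyl halide, 1 C=O (running total 5).
CH2CONHCH2: amide, 1 C=O (running total 6).
CH(COBr): acyl halide, 1 C=O (running total 7).
CH(NHCOCH3): amide, 1 C=O (running total 8).

8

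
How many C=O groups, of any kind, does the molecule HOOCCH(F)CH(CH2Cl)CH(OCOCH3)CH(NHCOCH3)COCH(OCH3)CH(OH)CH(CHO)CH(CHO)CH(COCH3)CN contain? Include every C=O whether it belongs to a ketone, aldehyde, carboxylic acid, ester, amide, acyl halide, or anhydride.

7

HOOC: carboxylic acid, 1 C=O (running total 1).
CH(OCOCH3): ester, 1 C=O (running total 2).
CH(NHCOCH3): amide, 1 C=O (running total 3).
CO: ketone, 1 C=O (running total 4).
CH(CHO): aldehyde, 1 C=O (running total 5).
CH(CHO): aldehyde, 1 C=O (running total 6).
CH(COCH3): ketone, 1 C=O (running total 7).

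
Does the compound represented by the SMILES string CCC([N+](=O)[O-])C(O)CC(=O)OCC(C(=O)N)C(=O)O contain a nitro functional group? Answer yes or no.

–NO2 on an sp³ carbon → nitro (the N=O is not a carbonyl).
–OH on an sp³ carbon → alcohol (secondary).
–C(=O)–O–C with C on the carbonyl side → ester.
pendant –CONH2: carbonyl C bonded to C and N → amide.
–COOH: carbonyl C bonded to –OH and C → carboxylic acid (the –OH is not a separate alcohol).
The CH(NO2) segment supplies the nitro: –NO2 on an sp³ carbon → nitro (the N=O is not a carbonyl).

yes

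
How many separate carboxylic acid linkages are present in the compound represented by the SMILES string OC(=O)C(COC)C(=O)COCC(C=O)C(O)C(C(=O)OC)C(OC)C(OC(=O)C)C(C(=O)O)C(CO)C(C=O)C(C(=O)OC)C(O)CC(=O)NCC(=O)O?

3

–COOH: carbonyl C bonded to –OH and C → carboxylic acid (the –OH is not a separate alcohol).
pendant –CH2OCH3: C–O–C linkage → ether.
–C(=O)– with carbon on both sides → ketone.
C–O–C with sp³ carbons on both sides and no adjacent C=O → ether.
pendant –CHO: carbonyl C bonded to C and H → aldehyde.
–OH on an sp³ carbon → alcohol (secondary).
pendant –COOCH3: carbonyl C bonded to C and –OCH3 → ester.
pendant –OCH3: C–O–C with sp³ C, no adjacent C=O → ether.
pendant –OC(=O)CH3: an acyloxy group → ester.
pendant –COOH: carbonyl C bonded to C and –OH → carboxylic acid.
pendant –CH2OH on an sp³ backbone C → alcohol.
pendant –CHO: carbonyl C bonded to C and H → aldehyde.
pendant –COOCH3: carbonyl C bonded to C and –OCH3 → ester.
–OH on an sp³ carbon → alcohol (secondary).
–C(=O)–N– linkage → amide (the N is not an amine).
–COOH: carbonyl C bonded to –OH and C → carboxylic acid (the –OH is not a separate alcohol).
Carboxylic acid appears at: HOOC, CH(COOH), COOH → 3.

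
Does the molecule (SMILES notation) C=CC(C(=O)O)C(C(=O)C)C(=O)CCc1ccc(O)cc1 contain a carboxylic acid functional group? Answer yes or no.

yes

Working along the chain:
  CH2=CH: C=C double bond → alkene.
  CH(COOH): pendant –COOH: carbonyl C bonded to C and –OH → carboxylic acid.
  CH(COCH3): pendant –COCH3: carbonyl C bonded to two carbons → ketone.
  CO: –C(=O)– with carbon on both sides → ketone.
  C6H4OH: –OH attached directly to an aromatic ring → phenol (not alcohol); the ring itself is an arene.
The CH(COOH) segment supplies the carboxylic acid: pendant –COOH: carbonyl C bonded to C and –OH → carboxylic acid.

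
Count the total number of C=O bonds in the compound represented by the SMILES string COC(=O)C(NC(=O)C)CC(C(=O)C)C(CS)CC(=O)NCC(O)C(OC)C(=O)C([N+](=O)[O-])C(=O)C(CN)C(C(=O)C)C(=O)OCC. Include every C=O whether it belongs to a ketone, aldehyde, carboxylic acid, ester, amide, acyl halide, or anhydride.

CH3OOC: ester, 1 C=O (running total 1).
CH(NHCOCH3): amide, 1 C=O (running total 2).
CH(COCH3): ketone, 1 C=O (running total 3).
CH2CONHCH2: amide, 1 C=O (running total 4).
CO: ketone, 1 C=O (running total 5).
CO: ketone, 1 C=O (running total 6).
CH(COCH3): ketone, 1 C=O (running total 7).
COOCH2CH3: ester, 1 C=O (running total 8).

8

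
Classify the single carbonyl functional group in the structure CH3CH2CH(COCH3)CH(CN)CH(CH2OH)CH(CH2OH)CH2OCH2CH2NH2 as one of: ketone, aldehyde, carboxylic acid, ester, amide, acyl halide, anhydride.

The carbonyl is in the CH(COCH3) segment: pendant –COCH3: carbonyl C bonded to two carbons → ketone.

ketone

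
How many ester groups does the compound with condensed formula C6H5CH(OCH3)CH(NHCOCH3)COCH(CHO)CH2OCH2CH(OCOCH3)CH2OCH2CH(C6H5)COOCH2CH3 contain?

C6H5– phenyl ring → arene.
pendant –OCH3: C–O–C with sp³ C, no adjacent C=O → ether.
pendant –NHC(=O)CH3: N bonded to a carbonyl → amide (not amine).
–C(=O)– with carbon on both sides → ketone.
pendant –CHO: carbonyl C bonded to C and H → aldehyde.
C–O–C with sp³ carbons on both sides and no adjacent C=O → ether.
pendant –OC(=O)CH3: an acyloxy group → ester.
C–O–C with sp³ carbons on both sides and no adjacent C=O → ether.
pendant –C6H5: benzene ring → arene.
–C(=O)OCH2CH3: carbonyl C bonded to C and to –OEt → ester.
Ester appears at: CH(OCOCH3), COOCH2CH3 → 2.

2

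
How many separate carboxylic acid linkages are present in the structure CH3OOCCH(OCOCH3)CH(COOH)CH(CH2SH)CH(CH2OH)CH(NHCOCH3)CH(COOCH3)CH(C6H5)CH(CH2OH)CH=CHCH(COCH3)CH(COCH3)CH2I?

1

Working along the chain:
  CH3OOC: CH3O–C(=O)–: carbonyl C bonded to C and to –OCH3 → ester (not ketone + ether).
  CH(OCOCH3): pendant –OC(=O)CH3: an acyloxy group → ester.
  CH(COOH): pendant –COOH: carbonyl C bonded to C and –OH → carboxylic acid.
  CH(CH2SH): pendant –CH2SH → thiol.
  CH(CH2OH): pendant –CH2OH on an sp³ backbone C → alcohol.
  CH(NHCOCH3): pendant –NHC(=O)CH3: N bonded to a carbonyl → amide (not amine).
  CH(COOCH3): pendant –COOCH3: carbonyl C bonded to C and –OCH3 → ester.
  CH(C6H5): pendant –C6H5: benzene ring → arene.
  CH(CH2OH): pendant –CH2OH on an sp³ backbone C → alcohol.
  CH=CH: C=C double bond → alkene.
  CH(COCH3): pendant –COCH3: carbonyl C bonded to two carbons → ketone.
  CH(COCH3): pendant –COCH3: carbonyl C bonded to two carbons → ketone.
  CH2I: halogen on an sp³ carbon → alkyl halide.
Carboxylic acid appears at: CH(COOH) → 1.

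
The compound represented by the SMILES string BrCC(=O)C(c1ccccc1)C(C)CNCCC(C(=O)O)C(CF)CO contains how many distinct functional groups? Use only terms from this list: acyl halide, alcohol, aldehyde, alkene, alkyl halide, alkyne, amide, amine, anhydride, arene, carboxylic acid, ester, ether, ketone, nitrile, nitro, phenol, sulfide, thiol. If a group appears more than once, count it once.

6

halogen on an sp³ carbon → alkyl halide.
–C(=O)– with carbon on both sides → ketone.
pendant –C6H5: benzene ring → arene.
C–N–C with sp³ carbons and no adjacent C=O → amine (secondary).
pendant –COOH: carbonyl C bonded to C and –OH → carboxylic acid.
pendant –CH2X: halogen on sp³ carbon → alkyl halide.
–OH on an sp³ carbon → alcohol.
Distinct types present: alcohol, alkyl halide, amine, arene, carboxylic acid, ketone.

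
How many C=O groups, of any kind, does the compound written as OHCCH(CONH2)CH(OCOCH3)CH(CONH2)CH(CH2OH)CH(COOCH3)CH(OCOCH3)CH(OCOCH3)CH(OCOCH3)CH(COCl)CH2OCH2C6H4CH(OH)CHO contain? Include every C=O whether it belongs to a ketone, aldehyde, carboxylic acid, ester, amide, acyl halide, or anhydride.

10

OHC: aldehyde, 1 C=O (running total 1).
CH(CONH2): amide, 1 C=O (running total 2).
CH(OCOCH3): ester, 1 C=O (running total 3).
CH(CONH2): amide, 1 C=O (running total 4).
CH(COOCH3): ester, 1 C=O (running total 5).
CH(OCOCH3): ester, 1 C=O (running total 6).
CH(OCOCH3): ester, 1 C=O (running total 7).
CH(OCOCH3): ester, 1 C=O (running total 8).
CH(COCl): acyl halide, 1 C=O (running total 9).
CHO: aldehyde, 1 C=O (running total 10).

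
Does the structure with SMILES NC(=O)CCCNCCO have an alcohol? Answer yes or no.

Taking each segment in turn:
  H2NCO: –C(=O)NH2: carbonyl C bonded to C and to N → amide (the N is not a separate amine).
  CH2NHCH2: C–N–C with sp³ carbons and no adjacent C=O → amine (secondary).
  CH2OH: –OH on an sp³ carbon → alcohol.
The CH2OH segment supplies the alcohol: –OH on an sp³ carbon → alcohol.

yes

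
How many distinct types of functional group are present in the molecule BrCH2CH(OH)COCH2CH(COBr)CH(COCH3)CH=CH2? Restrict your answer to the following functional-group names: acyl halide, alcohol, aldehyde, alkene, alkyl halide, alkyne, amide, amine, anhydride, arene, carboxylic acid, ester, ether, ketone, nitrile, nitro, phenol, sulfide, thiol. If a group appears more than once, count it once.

5

halogen on an sp³ carbon → alkyl halide.
–OH on an sp³ carbon → alcohol (secondary).
–C(=O)– with carbon on both sides → ketone.
pendant –C(=O)X: carbonyl C bonded to C and halogen → acyl halide.
pendant –COCH3: carbonyl C bonded to two carbons → ketone.
C=C double bond → alkene.
Distinct types present: acyl halide, alcohol, alkene, alkyl halide, ketone.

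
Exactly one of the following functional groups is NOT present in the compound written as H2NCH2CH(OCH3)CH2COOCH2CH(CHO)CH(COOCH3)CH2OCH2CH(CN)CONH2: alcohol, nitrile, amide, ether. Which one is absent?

alcohol

nitrile: present (CH(CN) — pendant –C≡N: nitrile).
ether: present (CH(OCH3) — pendant –OCH3: C–O–C with sp³ C, no adjacent C=O → ether).
amide: present (CONH2 — –C(=O)NH2: carbonyl C bonded to C and to N → amide (the N is not a separate amine)).
alcohol: no segment matches this pattern.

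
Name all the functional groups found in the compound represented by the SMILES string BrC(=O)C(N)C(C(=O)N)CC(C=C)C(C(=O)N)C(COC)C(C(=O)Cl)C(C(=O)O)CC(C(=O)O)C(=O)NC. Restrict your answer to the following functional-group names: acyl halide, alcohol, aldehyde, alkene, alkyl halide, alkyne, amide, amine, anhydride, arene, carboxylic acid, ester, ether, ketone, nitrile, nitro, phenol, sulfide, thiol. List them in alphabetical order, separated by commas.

acyl halide, alkene, amide, amine, carboxylic acid, ether

Taking each segment in turn:
  BrCO: –C(=O)Br: carbonyl C bonded to C and to a halogen → acyl halide (not alkyl halide).
  CH(NH2): –NH2 on an sp³ carbon with no adjacent C=O → amine.
  CH(CONH2): pendant –CONH2: carbonyl C bonded to C and N → amide.
  CH(CH=CH2): pendant –CH=CH2: C=C double bond → alkene.
  CH(CONH2): pendant –CONH2: carbonyl C bonded to C and N → amide.
  CH(CH2OCH3): pendant –CH2OCH3: C–O–C linkage → ether.
  CH(COCl): pendant –C(=O)X: carbonyl C bonded to C and halogen → acyl halide.
  CH(COOH): pendant –COOH: carbonyl C bonded to C and –OH → carboxylic acid.
  CH(COOH): pendant –COOH: carbonyl C bonded to C and –OH → carboxylic acid.
  CONHCH3: –C(=O)NHCH3: carbonyl C bonded to C and to N → amide (the N is not an amine).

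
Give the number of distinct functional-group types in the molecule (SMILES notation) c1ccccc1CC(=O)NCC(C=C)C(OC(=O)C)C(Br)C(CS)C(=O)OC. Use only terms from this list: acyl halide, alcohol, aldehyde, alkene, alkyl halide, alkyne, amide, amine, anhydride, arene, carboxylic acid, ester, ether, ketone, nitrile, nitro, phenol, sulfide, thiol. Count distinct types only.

6

C6H5– phenyl ring → arene.
–C(=O)–N– linkage → amide (the N is not an amine).
pendant –CH=CH2: C=C double bond → alkene.
pendant –OC(=O)CH3: an acyloxy group → ester.
halogen on an sp³ carbon → alkyl halide.
pendant –CH2SH → thiol.
–C(=O)OCH3: carbonyl C bonded to C and to –OCH3 → ester (not ketone + ether).
Distinct types present: alkene, alkyl halide, amide, arene, ester, thiol.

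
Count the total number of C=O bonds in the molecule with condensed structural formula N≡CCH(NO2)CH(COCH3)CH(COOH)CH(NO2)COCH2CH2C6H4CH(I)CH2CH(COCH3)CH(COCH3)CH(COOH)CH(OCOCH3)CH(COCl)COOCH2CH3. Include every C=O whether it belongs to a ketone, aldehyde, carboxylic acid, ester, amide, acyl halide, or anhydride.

CH(COCH3): ketone, 1 C=O (running total 1).
CH(COOH): carboxylic acid, 1 C=O (running total 2).
CO: ketone, 1 C=O (running total 3).
CH(COCH3): ketone, 1 C=O (running total 4).
CH(COCH3): ketone, 1 C=O (running total 5).
CH(COOH): carboxylic acid, 1 C=O (running total 6).
CH(OCOCH3): ester, 1 C=O (running total 7).
CH(COCl): acyl halide, 1 C=O (running total 8).
COOCH2CH3: ester, 1 C=O (running total 9).

9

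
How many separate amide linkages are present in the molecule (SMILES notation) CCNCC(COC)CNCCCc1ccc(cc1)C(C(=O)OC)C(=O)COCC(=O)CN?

Working along the chain:
  CH2NHCH2: C–N–C with sp³ carbons and no adjacent C=O → amine (secondary).
  CH(CH2OCH3): pendant –CH2OCH3: C–O–C linkage → ether.
  CH2NHCH2: C–N–C with sp³ carbons and no adjacent C=O → amine (secondary).
  C6H4: para-disubstituted benzene ring → arene.
  CH(COOCH3): pendant –COOCH3: carbonyl C bonded to C and –OCH3 → ester.
  CO: –C(=O)– with carbon on both sides → ketone.
  CH2OCH2: C–O–C with sp³ carbons on both sides and no adjacent C=O → ether.
  CO: –C(=O)– with carbon on both sides → ketone.
  CH2NH2: –NH2 on an sp³ carbon with no adjacent C=O → amine.
No segment is a amide: CH2NHCH2 is amine, not amide; CH2NHCH2 is amine, not amide; CH2NH2 is amine, not amide. → 0.

0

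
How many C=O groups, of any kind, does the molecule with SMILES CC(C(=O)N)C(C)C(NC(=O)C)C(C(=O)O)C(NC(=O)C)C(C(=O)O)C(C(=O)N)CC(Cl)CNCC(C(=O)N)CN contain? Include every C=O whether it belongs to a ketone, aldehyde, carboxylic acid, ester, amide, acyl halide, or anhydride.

7

CH(CONH2): amide, 1 C=O (running total 1).
CH(NHCOCH3): amide, 1 C=O (running total 2).
CH(COOH): carboxylic acid, 1 C=O (running total 3).
CH(NHCOCH3): amide, 1 C=O (running total 4).
CH(COOH): carboxylic acid, 1 C=O (running total 5).
CH(CONH2): amide, 1 C=O (running total 6).
CH(CONH2): amide, 1 C=O (running total 7).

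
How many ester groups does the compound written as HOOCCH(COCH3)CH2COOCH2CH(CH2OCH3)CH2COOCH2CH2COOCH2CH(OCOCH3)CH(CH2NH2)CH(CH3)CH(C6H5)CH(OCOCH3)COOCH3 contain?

Working along the chain:
  HOOC: –COOH: carbonyl C bonded to –OH and C → carboxylic acid (the –OH is not a separate alcohol).
  CH(COCH3): pendant –COCH3: carbonyl C bonded to two carbons → ketone.
  CH2COOCH2: –C(=O)–O–C with C on the carbonyl side → ester.
  CH(CH2OCH3): pendant –CH2OCH3: C–O–C linkage → ether.
  CH2COOCH2: –C(=O)–O–C with C on the carbonyl side → ester.
  CH2COOCH2: –C(=O)–O–C with C on the carbonyl side → ester.
  CH(OCOCH3): pendant –OC(=O)CH3: an acyloxy group → ester.
  CH(CH2NH2): pendant –CH2NH2: N on sp³ C, no adjacent C=O → amine.
  CH(C6H5): pendant –C6H5: benzene ring → arene.
  CH(OCOCH3): pendant –OC(=O)CH3: an acyloxy group → ester.
  COOCH3: –C(=O)OCH3: carbonyl C bonded to C and to –OCH3 → ester (not ketone + ether).
Ester appears at: CH2COOCH2, CH2COOCH2, CH2COOCH2, CH(OCOCH3), CH(OCOCH3), COOCH3 → 6.

6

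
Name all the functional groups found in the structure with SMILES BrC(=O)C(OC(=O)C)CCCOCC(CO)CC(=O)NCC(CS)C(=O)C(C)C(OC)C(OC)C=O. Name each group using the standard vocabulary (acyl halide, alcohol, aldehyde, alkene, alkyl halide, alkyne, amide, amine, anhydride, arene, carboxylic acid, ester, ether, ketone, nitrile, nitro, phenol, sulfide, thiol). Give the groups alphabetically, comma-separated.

acyl halide, alcohol, aldehyde, amide, ester, ether, ketone, thiol

Working along the chain:
  BrCO: –C(=O)Br: carbonyl C bonded to C and to a halogen → acyl halide (not alkyl halide).
  CH(OCOCH3): pendant –OC(=O)CH3: an acyloxy group → ester.
  CH2OCH2: C–O–C with sp³ carbons on both sides and no adjacent C=O → ether.
  CH(CH2OH): pendant –CH2OH on an sp³ backbone C → alcohol.
  CH2CONHCH2: –C(=O)–N– linkage → amide (the N is not an amine).
  CH(CH2SH): pendant –CH2SH → thiol.
  CO: –C(=O)– with carbon on both sides → ketone.
  CH(OCH3): pendant –OCH3: C–O–C with sp³ C, no adjacent C=O → ether.
  CH(OCH3): pendant –OCH3: C–O–C with sp³ C, no adjacent C=O → ether.
  CHO: terminal –CHO: carbonyl C bonded to H and C → aldehyde.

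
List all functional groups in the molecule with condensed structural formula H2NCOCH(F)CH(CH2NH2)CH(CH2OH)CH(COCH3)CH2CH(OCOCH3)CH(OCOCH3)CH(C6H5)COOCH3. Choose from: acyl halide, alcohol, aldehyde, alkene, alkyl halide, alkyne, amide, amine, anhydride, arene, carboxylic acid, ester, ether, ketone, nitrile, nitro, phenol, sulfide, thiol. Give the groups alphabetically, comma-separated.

Reading the structure from left to right:
  H2NCO: –C(=O)NH2: carbonyl C bonded to C and to N → amide (the N is not a separate amine).
  CH(F): halogen on an sp³ carbon → alkyl halide.
  CH(CH2NH2): pendant –CH2NH2: N on sp³ C, no adjacent C=O → amine.
  CH(CH2OH): pendant –CH2OH on an sp³ backbone C → alcohol.
  CH(COCH3): pendant –COCH3: carbonyl C bonded to two carbons → ketone.
  CH(OCOCH3): pendant –OC(=O)CH3: an acyloxy group → ester.
  CH(OCOCH3): pendant –OC(=O)CH3: an acyloxy group → ester.
  CH(C6H5): pendant –C6H5: benzene ring → arene.
  COOCH3: –C(=O)OCH3: carbonyl C bonded to C and to –OCH3 → ester (not ketone + ether).

alcohol, alkyl halide, amide, amine, arene, ester, ketone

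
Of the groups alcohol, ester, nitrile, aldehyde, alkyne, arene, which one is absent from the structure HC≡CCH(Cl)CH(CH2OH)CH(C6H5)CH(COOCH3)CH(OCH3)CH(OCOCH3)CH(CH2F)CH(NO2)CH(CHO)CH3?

nitrile

alkyne: present (HC≡C — C≡C triple bond → alkyne).
alcohol: present (CH(CH2OH) — pendant –CH2OH on an sp³ backbone C → alcohol).
aldehyde: present (CH(CHO) — pendant –CHO: carbonyl C bonded to C and H → aldehyde).
ester: present (CH(COOCH3) — pendant –COOCH3: carbonyl C bonded to C and –OCH3 → ester).
arene: present (CH(C6H5) — pendant –C6H5: benzene ring → arene).
nitrile: absent. In HC≡C, the triple bond is C≡C, not C≡N.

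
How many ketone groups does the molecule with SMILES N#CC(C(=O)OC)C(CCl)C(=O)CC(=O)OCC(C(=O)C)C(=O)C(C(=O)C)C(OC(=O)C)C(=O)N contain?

N≡C–: carbon triple-bonded to nitrogen → nitrile.
pendant –COOCH3: carbonyl C bonded to C and –OCH3 → ester.
pendant –CH2X: halogen on sp³ carbon → alkyl halide.
–C(=O)– with carbon on both sides → ketone.
–C(=O)–O–C with C on the carbonyl side → ester.
pendant –COCH3: carbonyl C bonded to two carbons → ketone.
–C(=O)– with carbon on both sides → ketone.
pendant –COCH3: carbonyl C bonded to two carbons → ketone.
pendant –OC(=O)CH3: an acyloxy group → ester.
–C(=O)NH2: carbonyl C bonded to C and to N → amide (the N is not a separate amine).
Ketone appears at: CO, CH(COCH3), CO, CH(COCH3) → 4.

4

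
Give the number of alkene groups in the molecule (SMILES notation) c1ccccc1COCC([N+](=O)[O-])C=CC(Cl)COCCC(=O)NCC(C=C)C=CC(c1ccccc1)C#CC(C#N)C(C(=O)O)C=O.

Reading the structure from left to right:
  C6H5: C6H5– phenyl ring → arene.
  CH2OCH2: C–O–C with sp³ carbons on both sides and no adjacent C=O → ether.
  CH(NO2): –NO2 on an sp³ carbon → nitro (the N=O is not a carbonyl).
  CH=CH: C=C double bond → alkene.
  CH(Cl): halogen on an sp³ carbon → alkyl halide.
  CH2OCH2: C–O–C with sp³ carbons on both sides and no adjacent C=O → ether.
  CH2CONHCH2: –C(=O)–N– linkage → amide (the N is not an amine).
  CH(CH=CH2): pendant –CH=CH2: C=C double bond → alkene.
  CH=CH: C=C double bond → alkene.
  CH(C6H5): pendant –C6H5: benzene ring → arene.
  C≡C: C≡C triple bond → alkyne.
  CH(CN): pendant –C≡N: nitrile.
  CH(COOH): pendant –COOH: carbonyl C bonded to C and –OH → carboxylic acid.
  CHO: terminal –CHO: carbonyl C bonded to H and C → aldehyde.
Alkene appears at: CH=CH, CH(CH=CH2), CH=CH → 3.

3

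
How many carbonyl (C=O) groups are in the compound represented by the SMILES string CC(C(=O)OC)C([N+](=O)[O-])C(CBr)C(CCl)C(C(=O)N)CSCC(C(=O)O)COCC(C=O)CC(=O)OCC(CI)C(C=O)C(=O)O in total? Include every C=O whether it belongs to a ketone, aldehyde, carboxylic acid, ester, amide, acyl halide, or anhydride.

CH(COOCH3): ester, 1 C=O (running total 1).
CH(CONH2): amide, 1 C=O (running total 2).
CH(COOH): carboxylic acid, 1 C=O (running total 3).
CH(CHO): aldehyde, 1 C=O (running total 4).
CH2COOCH2: ester, 1 C=O (running total 5).
CH(CHO): aldehyde, 1 C=O (running total 6).
COOH: carboxylic acid, 1 C=O (running total 7).

7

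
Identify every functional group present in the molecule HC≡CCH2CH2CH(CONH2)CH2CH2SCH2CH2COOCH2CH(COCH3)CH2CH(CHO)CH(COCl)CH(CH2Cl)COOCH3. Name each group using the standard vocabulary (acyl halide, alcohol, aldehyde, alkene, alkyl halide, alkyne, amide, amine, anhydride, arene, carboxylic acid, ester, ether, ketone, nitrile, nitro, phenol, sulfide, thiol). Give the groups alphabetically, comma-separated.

Reading the structure from left to right:
  HC≡C: C≡C triple bond → alkyne.
  CH(CONH2): pendant –CONH2: carbonyl C bonded to C and N → amide.
  CH2SCH2: C–S–C linkage → sulfide (thioether).
  CH2COOCH2: –C(=O)–O–C with C on the carbonyl side → ester.
  CH(COCH3): pendant –COCH3: carbonyl C bonded to two carbons → ketone.
  CH(CHO): pendant –CHO: carbonyl C bonded to C and H → aldehyde.
  CH(COCl): pendant –C(=O)X: carbonyl C bonded to C and halogen → acyl halide.
  CH(CH2Cl): pendant –CH2X: halogen on sp³ carbon → alkyl halide.
  COOCH3: –C(=O)OCH3: carbonyl C bonded to C and to –OCH3 → ester (not ketone + ether).

acyl halide, aldehyde, alkyl halide, alkyne, amide, ester, ketone, sulfide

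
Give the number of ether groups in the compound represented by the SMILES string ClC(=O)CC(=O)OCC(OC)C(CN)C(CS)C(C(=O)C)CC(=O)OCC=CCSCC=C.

1

Reading the structure from left to right:
  ClCO: –C(=O)Cl: carbonyl C bonded to C and to a halogen → acyl halide (not alkyl halide).
  CH2COOCH2: –C(=O)–O–C with C on the carbonyl side → ester.
  CH(OCH3): pendant –OCH3: C–O–C with sp³ C, no adjacent C=O → ether.
  CH(CH2NH2): pendant –CH2NH2: N on sp³ C, no adjacent C=O → amine.
  CH(CH2SH): pendant –CH2SH → thiol.
  CH(COCH3): pendant –COCH3: carbonyl C bonded to two carbons → ketone.
  CH2COOCH2: –C(=O)–O–C with C on the carbonyl side → ester.
  CH=CH: C=C double bond → alkene.
  CH2SCH2: C–S–C linkage → sulfide (thioether).
  CH=CH2: C=C double bond → alkene.
Ether appears at: CH(OCH3) → 1.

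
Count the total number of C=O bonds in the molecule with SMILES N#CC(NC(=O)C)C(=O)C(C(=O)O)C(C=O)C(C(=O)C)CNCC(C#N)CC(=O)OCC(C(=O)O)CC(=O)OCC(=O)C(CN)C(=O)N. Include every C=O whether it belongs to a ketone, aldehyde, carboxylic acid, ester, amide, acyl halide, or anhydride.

CH(NHCOCH3): amide, 1 C=O (running total 1).
CO: ketone, 1 C=O (running total 2).
CH(COOH): carboxylic acid, 1 C=O (running total 3).
CH(CHO): aldehyde, 1 C=O (running total 4).
CH(COCH3): ketone, 1 C=O (running total 5).
CH2COOCH2: ester, 1 C=O (running total 6).
CH(COOH): carboxylic acid, 1 C=O (running total 7).
CH2COOCH2: ester, 1 C=O (running total 8).
CO: ketone, 1 C=O (running total 9).
CONH2: amide, 1 C=O (running total 10).

10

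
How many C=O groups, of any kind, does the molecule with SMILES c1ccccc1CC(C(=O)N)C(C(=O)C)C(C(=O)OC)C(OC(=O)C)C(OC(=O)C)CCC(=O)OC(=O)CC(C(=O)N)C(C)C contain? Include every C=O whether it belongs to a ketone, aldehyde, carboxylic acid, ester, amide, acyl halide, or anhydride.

8

CH(CONH2): amide, 1 C=O (running total 1).
CH(COCH3): ketone, 1 C=O (running total 2).
CH(COOCH3): ester, 1 C=O (running total 3).
CH(OCOCH3): ester, 1 C=O (running total 4).
CH(OCOCH3): ester, 1 C=O (running total 5).
CH2CO-O-COCH2: anhydride, 2 C=O (running total 7).
CH(CONH2): amide, 1 C=O (running total 8).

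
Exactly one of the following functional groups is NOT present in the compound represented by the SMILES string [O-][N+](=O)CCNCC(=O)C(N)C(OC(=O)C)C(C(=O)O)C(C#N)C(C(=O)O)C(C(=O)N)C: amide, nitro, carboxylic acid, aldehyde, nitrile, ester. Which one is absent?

nitro: present (O2NCH2 — –NO2 on carbon → nitro group).
carboxylic acid: present (CH(COOH) — pendant –COOH: carbonyl C bonded to C and –OH → carboxylic acid).
amide: present (CH(CONH2) — pendant –CONH2: carbonyl C bonded to C and N → amide).
ester: present (CH(OCOCH3) — pendant –OC(=O)CH3: an acyloxy group → ester).
nitrile: present (CH(CN) — pendant –C≡N: nitrile).
aldehyde: absent. In CO, the carbonyl carbon is bonded to two carbons, so it is a ketone, not an aldehyde. In CH(COOH), the carbonyl carbon bears –OH, not –H, so it is a carboxylic acid.

aldehyde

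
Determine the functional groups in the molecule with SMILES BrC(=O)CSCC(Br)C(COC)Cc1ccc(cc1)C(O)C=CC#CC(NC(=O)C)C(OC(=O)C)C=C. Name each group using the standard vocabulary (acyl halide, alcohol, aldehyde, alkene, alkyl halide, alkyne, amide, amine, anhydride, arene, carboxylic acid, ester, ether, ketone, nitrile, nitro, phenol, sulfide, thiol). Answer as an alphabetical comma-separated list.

acyl halide, alcohol, alkene, alkyl halide, alkyne, amide, arene, ester, ether, sulfide

–C(=O)Br: carbonyl C bonded to C and to a halogen → acyl halide (not alkyl halide).
C–S–C linkage → sulfide (thioether).
halogen on an sp³ carbon → alkyl halide.
pendant –CH2OCH3: C–O–C linkage → ether.
para-disubstituted benzene ring → arene.
–OH on an sp³ carbon → alcohol (secondary).
C=C double bond → alkene.
C≡C triple bond → alkyne.
pendant –NHC(=O)CH3: N bonded to a carbonyl → amide (not amine).
pendant –OC(=O)CH3: an acyloxy group → ester.
C=C double bond → alkene.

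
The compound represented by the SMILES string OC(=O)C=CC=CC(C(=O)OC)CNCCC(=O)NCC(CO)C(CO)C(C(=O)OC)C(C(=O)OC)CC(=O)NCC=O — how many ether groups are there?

–COOH: carbonyl C bonded to –OH and C → carboxylic acid (the –OH is not a separate alcohol).
C=C double bond → alkene.
C=C double bond → alkene.
pendant –COOCH3: carbonyl C bonded to C and –OCH3 → ester.
C–N–C with sp³ carbons and no adjacent C=O → amine (secondary).
–C(=O)–N– linkage → amide (the N is not an amine).
pendant –CH2OH on an sp³ backbone C → alcohol.
pendant –CH2OH on an sp³ backbone C → alcohol.
pendant –COOCH3: carbonyl C bonded to C and –OCH3 → ester.
pendant –COOCH3: carbonyl C bonded to C and –OCH3 → ester.
–C(=O)–N– linkage → amide (the N is not an amine).
terminal –CHO: carbonyl C bonded to H and C → aldehyde.
No segment is a ether: CH(COOCH3) is ester, not ether; CH(CH2OH) is alcohol, not ether; CH(CH2OH) is alcohol, not ether. → 0.

0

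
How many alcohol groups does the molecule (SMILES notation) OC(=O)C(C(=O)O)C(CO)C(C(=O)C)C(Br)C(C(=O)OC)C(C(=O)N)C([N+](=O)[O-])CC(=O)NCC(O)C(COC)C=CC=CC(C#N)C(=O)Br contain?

–COOH: carbonyl C bonded to –OH and C → carboxylic acid (the –OH is not a separate alcohol).
pendant –COOH: carbonyl C bonded to C and –OH → carboxylic acid.
pendant –CH2OH on an sp³ backbone C → alcohol.
pendant –COCH3: carbonyl C bonded to two carbons → ketone.
halogen on an sp³ carbon → alkyl halide.
pendant –COOCH3: carbonyl C bonded to C and –OCH3 → ester.
pendant –CONH2: carbonyl C bonded to C and N → amide.
–NO2 on an sp³ carbon → nitro (the N=O is not a carbonyl).
–C(=O)–N– linkage → amide (the N is not an amine).
–OH on an sp³ carbon → alcohol (secondary).
pendant –CH2OCH3: C–O–C linkage → ether.
C=C double bond → alkene.
C=C double bond → alkene.
pendant –C≡N: nitrile.
–C(=O)Br: carbonyl C bonded to C and to a halogen → acyl halide (not alkyl halide).
Alcohol appears at: CH(CH2OH), CH(OH) → 2.

2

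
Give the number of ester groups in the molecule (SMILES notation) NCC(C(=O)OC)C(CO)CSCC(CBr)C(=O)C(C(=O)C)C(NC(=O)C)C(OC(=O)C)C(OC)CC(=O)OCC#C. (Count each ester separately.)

Taking each segment in turn:
  H2NCH2: –NH2 on an sp³ carbon with no adjacent C=O → amine.
  CH(COOCH3): pendant –COOCH3: carbonyl C bonded to C and –OCH3 → ester.
  CH(CH2OH): pendant –CH2OH on an sp³ backbone C → alcohol.
  CH2SCH2: C–S–C linkage → sulfide (thioether).
  CH(CH2Br): pendant –CH2X: halogen on sp³ carbon → alkyl halide.
  CO: –C(=O)– with carbon on both sides → ketone.
  CH(COCH3): pendant –COCH3: carbonyl C bonded to two carbons → ketone.
  CH(NHCOCH3): pendant –NHC(=O)CH3: N bonded to a carbonyl → amide (not amine).
  CH(OCOCH3): pendant –OC(=O)CH3: an acyloxy group → ester.
  CH(OCH3): pendant –OCH3: C–O–C with sp³ C, no adjacent C=O → ether.
  CH2COOCH2: –C(=O)–O–C with C on the carbonyl side → ester.
  C≡CH: C≡C triple bond → alkyne.
Ester appears at: CH(COOCH3), CH(OCOCH3), CH2COOCH2 → 3.

3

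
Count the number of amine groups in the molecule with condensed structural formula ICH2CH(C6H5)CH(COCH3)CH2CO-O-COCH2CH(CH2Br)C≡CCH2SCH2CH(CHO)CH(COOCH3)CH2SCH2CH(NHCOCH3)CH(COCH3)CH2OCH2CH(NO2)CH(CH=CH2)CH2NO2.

Working along the chain:
  ICH2: halogen on an sp³ carbon → alkyl halide.
  CH(C6H5): pendant –C6H5: benzene ring → arene.
  CH(COCH3): pendant –COCH3: carbonyl C bonded to two carbons → ketone.
  CH2CO-O-COCH2: two acyl groups sharing one oxygen, –C(=O)–O–C(=O)– → anhydride.
  CH(CH2Br): pendant –CH2X: halogen on sp³ carbon → alkyl halide.
  C≡C: C≡C triple bond → alkyne.
  CH2SCH2: C–S–C linkage → sulfide (thioether).
  CH(CHO): pendant –CHO: carbonyl C bonded to C and H → aldehyde.
  CH(COOCH3): pendant –COOCH3: carbonyl C bonded to C and –OCH3 → ester.
  CH2SCH2: C–S–C linkage → sulfide (thioether).
  CH(NHCOCH3): pendant –NHC(=O)CH3: N bonded to a carbonyl → amide (not amine).
  CH(COCH3): pendant –COCH3: carbonyl C bonded to two carbons → ketone.
  CH2OCH2: C–O–C with sp³ carbons on both sides and no adjacent C=O → ether.
  CH(NO2): –NO2 on an sp³ carbon → nitro (the N=O is not a carbonyl).
  CH(CH=CH2): pendant –CH=CH2: C=C double bond → alkene.
  CH2NO2: –NO2 on carbon → nitro group.
No segment is a amine: CH(NHCOCH3) is amide, not amine; CH(NO2) is nitro, not amine; CH2NO2 is nitro, not amine. → 0.

0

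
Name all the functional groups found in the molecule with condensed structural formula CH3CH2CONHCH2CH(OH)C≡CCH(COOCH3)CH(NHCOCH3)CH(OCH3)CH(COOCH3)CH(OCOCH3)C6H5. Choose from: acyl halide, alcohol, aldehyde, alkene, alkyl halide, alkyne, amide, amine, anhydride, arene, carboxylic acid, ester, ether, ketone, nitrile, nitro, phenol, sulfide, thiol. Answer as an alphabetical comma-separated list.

alcohol, alkyne, amide, arene, ester, ether

–C(=O)–N– linkage → amide (the N is not an amine).
–OH on an sp³ carbon → alcohol (secondary).
C≡C triple bond → alkyne.
pendant –COOCH3: carbonyl C bonded to C and –OCH3 → ester.
pendant –NHC(=O)CH3: N bonded to a carbonyl → amide (not amine).
pendant –OCH3: C–O–C with sp³ C, no adjacent C=O → ether.
pendant –COOCH3: carbonyl C bonded to C and –OCH3 → ester.
pendant –OC(=O)CH3: an acyloxy group → ester.
–C6H5 phenyl ring → arene.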